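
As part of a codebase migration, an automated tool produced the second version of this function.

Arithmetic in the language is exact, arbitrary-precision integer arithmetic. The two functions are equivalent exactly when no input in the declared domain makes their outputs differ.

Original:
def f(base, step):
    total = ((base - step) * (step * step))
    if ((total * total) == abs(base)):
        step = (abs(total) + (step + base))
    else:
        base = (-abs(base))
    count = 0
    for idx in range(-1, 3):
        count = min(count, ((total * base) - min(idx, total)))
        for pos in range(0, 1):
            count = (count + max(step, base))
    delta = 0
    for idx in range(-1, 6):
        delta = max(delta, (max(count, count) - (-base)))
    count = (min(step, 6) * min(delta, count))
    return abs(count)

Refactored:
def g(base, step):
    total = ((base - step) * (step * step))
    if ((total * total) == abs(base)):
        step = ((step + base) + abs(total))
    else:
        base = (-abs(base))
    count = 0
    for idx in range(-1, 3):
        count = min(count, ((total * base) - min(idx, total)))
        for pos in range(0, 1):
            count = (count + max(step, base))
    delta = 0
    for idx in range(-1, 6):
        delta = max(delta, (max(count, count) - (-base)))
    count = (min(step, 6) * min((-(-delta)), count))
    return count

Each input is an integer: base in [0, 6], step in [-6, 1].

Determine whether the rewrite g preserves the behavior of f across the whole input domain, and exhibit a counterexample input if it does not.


These are not equivalent — on base=2, step=1 the outputs split (2 vs -2).
f: total=1, then ((total * total) == abs(base)) is false, then base=-2, then count=0, then (idx=-1), then count=-1, then (pos=0), then count=0, then (idx=0), then count=-2, then (pos=0), then count=-1, then (idx=1), then count=-3, then (pos=0), then count=-2, then (idx=2), then count=-3, then (pos=0), then count=-2, then delta=0, then (idx=-1), then delta=0, then (idx=0), then delta=0, then (idx=1), then delta=0, then (idx=2), then delta=0, then (idx=3), then delta=0, then (idx=4), then delta=0, then (idx=5), then delta=0, then count=-2, then returns 2
g: total=1, then ((total * total) == abs(base)) is false, then base=-2, then count=0, then (idx=-1), then count=-1, then (pos=0), then count=0, then (idx=0), then count=-2, then (pos=0), then count=-1, then (idx=1), then count=-3, then (pos=0), then count=-2, then (idx=2), then count=-3, then (pos=0), then count=-2, then delta=0, then (idx=-1), then delta=0, then (idx=0), then delta=0, then (idx=1), then delta=0, then (idx=2), then delta=0, then (idx=3), then delta=0, then (idx=4), then delta=0, then (idx=5), then delta=0, then count=-2, then returns -2
verdict: not equivalent; witness: base=2, step=1


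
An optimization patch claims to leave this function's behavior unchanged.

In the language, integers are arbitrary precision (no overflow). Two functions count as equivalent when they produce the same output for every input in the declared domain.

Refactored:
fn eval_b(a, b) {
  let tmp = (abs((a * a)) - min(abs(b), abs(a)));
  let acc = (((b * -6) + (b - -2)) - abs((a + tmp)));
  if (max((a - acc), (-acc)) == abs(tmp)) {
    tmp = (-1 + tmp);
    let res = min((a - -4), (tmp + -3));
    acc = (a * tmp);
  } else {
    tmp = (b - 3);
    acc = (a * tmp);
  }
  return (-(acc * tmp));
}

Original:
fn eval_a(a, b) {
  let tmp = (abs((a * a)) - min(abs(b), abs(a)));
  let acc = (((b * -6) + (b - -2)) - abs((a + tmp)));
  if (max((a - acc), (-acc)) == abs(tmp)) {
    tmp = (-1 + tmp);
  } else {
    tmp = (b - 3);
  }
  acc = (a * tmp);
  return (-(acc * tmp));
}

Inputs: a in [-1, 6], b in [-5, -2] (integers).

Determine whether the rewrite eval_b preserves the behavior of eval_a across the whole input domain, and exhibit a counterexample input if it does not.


Equivalent. A substantive addition is an assignment to `res` whose value nothing reads; no result depends on it.
Checked all 32 inputs in the declared domain: the outputs agree on every one.
As a probe, take a=1, b=-2: eval_a runs tmp becomes 0; next acc becomes 11; next (max((a - acc), (-acc)) == abs(tmp)) evaluates to false; next tmp becomes -5; next acc becomes -5; next final value -25; eval_b runs tmp becomes 0; next acc becomes 11; next (max((a - acc), (-acc)) == abs(tmp)) evaluates to false; next tmp becomes -5; next acc becomes -5; next final value -25; both end at -25.
verdict: equivalent


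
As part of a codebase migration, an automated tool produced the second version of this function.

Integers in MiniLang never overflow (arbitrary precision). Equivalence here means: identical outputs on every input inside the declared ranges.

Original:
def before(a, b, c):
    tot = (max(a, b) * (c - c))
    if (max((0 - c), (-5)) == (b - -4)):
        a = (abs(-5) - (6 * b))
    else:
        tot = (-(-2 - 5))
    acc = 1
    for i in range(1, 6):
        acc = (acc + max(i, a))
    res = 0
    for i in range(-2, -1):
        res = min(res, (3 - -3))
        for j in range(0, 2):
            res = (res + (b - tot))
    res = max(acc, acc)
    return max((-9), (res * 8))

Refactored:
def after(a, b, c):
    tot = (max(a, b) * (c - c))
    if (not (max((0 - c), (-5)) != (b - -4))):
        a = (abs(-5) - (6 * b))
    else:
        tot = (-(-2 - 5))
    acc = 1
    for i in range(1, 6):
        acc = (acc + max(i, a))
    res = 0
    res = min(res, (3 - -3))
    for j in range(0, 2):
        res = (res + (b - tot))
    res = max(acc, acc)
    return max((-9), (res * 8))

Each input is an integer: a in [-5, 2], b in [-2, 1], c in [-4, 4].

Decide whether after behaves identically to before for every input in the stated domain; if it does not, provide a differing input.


Behavior is preserved: although boolean connective usage differs; also comparison usage differs; also statement counts differ; also loop structure differs, the outputs never diverge.
Spot check at a=-2, b=0, c=-3 — before: tot=0, then (max((0 - c), (-5)) == (b - -4)) is false, then tot=7, then acc=1, then (i=1), then acc=2, then (i=2), then acc=4, then (i=3), then acc=7, then (i=4), then acc=11, then (i=5), then acc=16, then res=0, then (i=-2), then res=0, then (j=0), then res=-7, then (j=1), then res=-14, then res=16, then returns 128. after: tot=0, then (not (max((0 - c), (-5)) != (b - -4))) is false, then tot=7, then acc=1, then (i=1), then acc=2, then (i=2), then acc=4, then (i=3), then acc=7, then (i=4), then acc=11, then (i=5), then acc=16, then res=0, then res=0, then (j=0), then res=-7, then (j=1), then res=-14, then res=16, then returns 128. Both give 128.
Checked all 288 inputs in the declared domain: the outputs agree on every one.
verdict: equivalent


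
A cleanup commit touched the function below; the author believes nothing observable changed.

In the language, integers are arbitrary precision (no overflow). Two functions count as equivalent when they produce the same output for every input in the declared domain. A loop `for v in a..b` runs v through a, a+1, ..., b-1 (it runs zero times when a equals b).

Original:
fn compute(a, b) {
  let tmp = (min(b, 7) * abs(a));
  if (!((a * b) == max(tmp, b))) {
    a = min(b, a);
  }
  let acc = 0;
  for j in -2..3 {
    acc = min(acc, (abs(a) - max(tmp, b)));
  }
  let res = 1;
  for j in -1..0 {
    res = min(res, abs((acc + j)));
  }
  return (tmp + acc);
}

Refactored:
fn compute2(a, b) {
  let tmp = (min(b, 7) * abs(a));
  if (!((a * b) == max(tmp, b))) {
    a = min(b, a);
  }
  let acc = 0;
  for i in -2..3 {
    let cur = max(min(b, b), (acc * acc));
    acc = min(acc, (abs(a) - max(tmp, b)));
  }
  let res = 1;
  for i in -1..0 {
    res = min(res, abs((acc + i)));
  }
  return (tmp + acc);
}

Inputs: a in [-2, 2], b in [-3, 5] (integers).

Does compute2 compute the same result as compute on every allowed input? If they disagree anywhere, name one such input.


Reading the diff, among the changes: local variable names differ, and arithmetic usage differs, and statement counts differ, and min/max/abs usage differs.
Spot check at a=-2, b=-3 — compute: tmp = -6; (!((a * b) == max(tmp, b))) -> true; a = -3; acc = 0; [j=-2]; acc = 0; [j=-1]; acc = 0; [j=0]; acc = 0; [j=1]; acc = 0; [j=2]; acc = 0; res = 1; [j=-1]; res = 1; return -6. compute2: tmp = -6; (!((a * b) == max(tmp, b))) -> true; a = -3; acc = 0; [i=-2]; cur = 0; acc = 0; [i=-1]; cur = 0; acc = 0; [i=0]; cur = 0; acc = 0; [i=1]; cur = 0; acc = 0; [i=2]; cur = 0; acc = 0; res = 1; [i=-1]; res = 1; return -6. Both give -6.
An exhaustive pass over the 45 declared inputs shows identical outputs.
verdict: equivalent


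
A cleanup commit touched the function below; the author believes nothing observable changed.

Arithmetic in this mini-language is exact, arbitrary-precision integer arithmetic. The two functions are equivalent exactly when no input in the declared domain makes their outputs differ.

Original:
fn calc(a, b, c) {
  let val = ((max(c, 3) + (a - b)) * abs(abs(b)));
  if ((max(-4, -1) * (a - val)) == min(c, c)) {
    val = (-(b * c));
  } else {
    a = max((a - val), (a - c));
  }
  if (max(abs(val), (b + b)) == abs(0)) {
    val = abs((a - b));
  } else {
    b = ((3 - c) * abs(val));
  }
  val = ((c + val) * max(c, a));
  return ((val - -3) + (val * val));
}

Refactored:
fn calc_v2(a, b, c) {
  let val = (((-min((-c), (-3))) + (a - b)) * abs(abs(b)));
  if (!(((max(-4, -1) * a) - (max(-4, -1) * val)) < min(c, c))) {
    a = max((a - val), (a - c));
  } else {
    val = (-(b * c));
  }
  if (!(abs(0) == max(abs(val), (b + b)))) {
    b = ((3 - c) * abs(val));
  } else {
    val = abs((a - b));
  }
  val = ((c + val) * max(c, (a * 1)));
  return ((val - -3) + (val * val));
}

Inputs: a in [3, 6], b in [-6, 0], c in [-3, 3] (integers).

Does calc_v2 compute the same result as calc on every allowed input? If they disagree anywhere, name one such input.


Try a=3, b=0, c=-3.
calc: val=0, then ((max(-4, -1) * (a - val)) == min(c, c)) is true, then val=0, then (max(abs(val), (b + b)) == abs(0)) is true, then val=3, then val=0, then returns 3
calc_v2: val=0, then (!(((max(-4, -1) * a) - (max(-4, -1) * val)) < min(c, c))) is true, then a=6, then (!(abs(0) == max(abs(val), (b + b)))) is false, then val=6, then val=18, then returns 345
3 vs 345 — the two versions disagree here.
verdict: not equivalent; witness: a=3, b=0, c=-3


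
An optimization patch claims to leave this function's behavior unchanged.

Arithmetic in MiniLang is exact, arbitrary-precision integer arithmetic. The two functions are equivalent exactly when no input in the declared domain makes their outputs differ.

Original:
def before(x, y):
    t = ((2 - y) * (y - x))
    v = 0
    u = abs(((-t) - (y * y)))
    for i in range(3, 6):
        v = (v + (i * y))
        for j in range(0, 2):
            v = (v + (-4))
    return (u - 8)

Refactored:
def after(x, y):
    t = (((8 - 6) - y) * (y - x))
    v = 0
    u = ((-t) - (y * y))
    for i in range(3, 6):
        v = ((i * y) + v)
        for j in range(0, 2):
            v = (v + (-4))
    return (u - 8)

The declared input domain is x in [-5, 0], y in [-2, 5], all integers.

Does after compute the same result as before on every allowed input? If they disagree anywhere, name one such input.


Not equivalent: x=-5, y=-2 separates them (8 vs -24).
before: t becomes 12; next v becomes 0; next u becomes 16; next at i=3:; next v becomes -6; next at j=0:; next v becomes -10; next at j=1:; next v becomes -14; next at i=4:; next v becomes -22; next at j=0:; next v becomes -26; next at j=1:; next v becomes -30; next at i=5:; next v becomes -40; next at j=0:; next v becomes -44; next at j=1:; next v becomes -48; next final value 8
after: t becomes 12; next v becomes 0; next u becomes -16; next at i=3:; next v becomes -6; next at j=0:; next v becomes -10; next at j=1:; next v becomes -14; next at i=4:; next v becomes -22; next at j=0:; next v becomes -26; next at j=1:; next v becomes -30; next at i=5:; next v becomes -40; next at j=0:; next v becomes -44; next at j=1:; next v becomes -48; next final value -24
verdict: not equivalent; witness: x=-5, y=-2


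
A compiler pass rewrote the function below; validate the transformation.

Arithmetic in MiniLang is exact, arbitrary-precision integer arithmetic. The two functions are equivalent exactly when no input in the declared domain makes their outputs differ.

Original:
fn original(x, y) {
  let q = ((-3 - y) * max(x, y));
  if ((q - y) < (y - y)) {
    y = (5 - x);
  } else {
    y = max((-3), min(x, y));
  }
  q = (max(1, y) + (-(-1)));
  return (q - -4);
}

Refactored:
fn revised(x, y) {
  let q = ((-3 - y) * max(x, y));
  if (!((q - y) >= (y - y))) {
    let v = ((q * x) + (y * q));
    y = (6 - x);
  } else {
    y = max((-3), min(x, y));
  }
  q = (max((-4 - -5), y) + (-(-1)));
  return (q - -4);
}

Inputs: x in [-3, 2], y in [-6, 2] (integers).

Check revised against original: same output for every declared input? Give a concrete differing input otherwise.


Take x=-3, y=-6.
original: q := -9 | ((q - y) < (y - y)): true | y := 8 | q := 9 | result 13
revised: q := -9 | (!((q - y) >= (y - y))): true | v := 81 | y := 9 | q := 10 | result 14
13 and 14 differ, so these are not the same function on this domain.
verdict: not equivalent; witness: x=-3, y=-6


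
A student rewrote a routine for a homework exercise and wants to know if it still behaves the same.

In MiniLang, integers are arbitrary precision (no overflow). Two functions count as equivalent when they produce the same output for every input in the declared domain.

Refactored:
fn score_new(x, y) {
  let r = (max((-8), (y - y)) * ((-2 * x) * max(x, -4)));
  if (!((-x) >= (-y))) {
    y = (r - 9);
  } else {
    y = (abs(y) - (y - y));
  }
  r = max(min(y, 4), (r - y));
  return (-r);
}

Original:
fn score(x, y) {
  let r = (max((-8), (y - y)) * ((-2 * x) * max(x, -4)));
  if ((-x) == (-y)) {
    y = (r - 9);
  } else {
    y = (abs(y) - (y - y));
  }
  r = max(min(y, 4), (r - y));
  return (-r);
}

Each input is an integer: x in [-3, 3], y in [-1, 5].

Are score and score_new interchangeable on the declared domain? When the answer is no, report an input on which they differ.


Consider the input x=-1, y=-1.
score: r = 0; ((-x) == (-y)) -> true; y = -9; r = 9; return -9
score_new: r = 0; (!((-x) >= (-y))) -> false; y = 1; r = 1; return -1
-9 vs -1 — the two versions disagree here.
verdict: not equivalent; witness: x=-1, y=-1


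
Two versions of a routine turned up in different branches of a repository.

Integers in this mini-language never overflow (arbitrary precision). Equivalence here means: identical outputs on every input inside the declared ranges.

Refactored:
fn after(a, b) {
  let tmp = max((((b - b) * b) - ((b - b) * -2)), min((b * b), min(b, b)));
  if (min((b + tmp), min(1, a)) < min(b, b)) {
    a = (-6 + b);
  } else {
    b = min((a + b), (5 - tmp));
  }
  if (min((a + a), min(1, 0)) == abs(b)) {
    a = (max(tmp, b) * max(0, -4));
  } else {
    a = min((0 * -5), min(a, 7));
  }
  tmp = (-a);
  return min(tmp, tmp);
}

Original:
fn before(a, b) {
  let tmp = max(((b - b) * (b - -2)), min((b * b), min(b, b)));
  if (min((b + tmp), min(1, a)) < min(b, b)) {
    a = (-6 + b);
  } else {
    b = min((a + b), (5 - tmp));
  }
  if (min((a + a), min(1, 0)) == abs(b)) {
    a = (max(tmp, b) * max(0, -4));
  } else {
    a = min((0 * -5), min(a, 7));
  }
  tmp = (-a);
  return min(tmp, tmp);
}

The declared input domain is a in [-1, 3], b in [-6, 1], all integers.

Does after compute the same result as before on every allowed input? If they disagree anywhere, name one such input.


Equivalent — the differences include arithmetic usage differs, yet no declared input distinguishes the two.
Spot check at a=2, b=-2 — before: tmp=0, then (min((b + tmp), min(1, a)) < min(b, b)) is false, then b=0, then (min((a + a), min(1, 0)) == abs(b)) is true, then a=0, then tmp=0, then returns 0. after: tmp=0, then (min((b + tmp), min(1, a)) < min(b, b)) is false, then b=0, then (min((a + a), min(1, 0)) == abs(b)) is true, then a=0, then tmp=0, then returns 0. Both give 0.
Sweeping the whole domain (40 inputs) finds no disagreement.
verdict: equivalent


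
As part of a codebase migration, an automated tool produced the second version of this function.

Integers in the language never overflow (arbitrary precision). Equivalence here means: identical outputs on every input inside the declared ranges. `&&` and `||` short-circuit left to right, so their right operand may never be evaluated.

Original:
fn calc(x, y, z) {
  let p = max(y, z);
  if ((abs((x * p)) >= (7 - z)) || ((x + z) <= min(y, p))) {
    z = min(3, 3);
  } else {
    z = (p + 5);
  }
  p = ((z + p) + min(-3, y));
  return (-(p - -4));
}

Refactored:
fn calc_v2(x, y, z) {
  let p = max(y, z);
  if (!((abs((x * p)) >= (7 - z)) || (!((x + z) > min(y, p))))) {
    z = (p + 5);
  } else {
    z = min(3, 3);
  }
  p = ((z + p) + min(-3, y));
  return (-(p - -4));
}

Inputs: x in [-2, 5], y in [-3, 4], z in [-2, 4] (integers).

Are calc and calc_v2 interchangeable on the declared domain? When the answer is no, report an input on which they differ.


Although boolean connective usage differs; comparison usage differs, 448/448 inputs agree.
verdict: equivalent


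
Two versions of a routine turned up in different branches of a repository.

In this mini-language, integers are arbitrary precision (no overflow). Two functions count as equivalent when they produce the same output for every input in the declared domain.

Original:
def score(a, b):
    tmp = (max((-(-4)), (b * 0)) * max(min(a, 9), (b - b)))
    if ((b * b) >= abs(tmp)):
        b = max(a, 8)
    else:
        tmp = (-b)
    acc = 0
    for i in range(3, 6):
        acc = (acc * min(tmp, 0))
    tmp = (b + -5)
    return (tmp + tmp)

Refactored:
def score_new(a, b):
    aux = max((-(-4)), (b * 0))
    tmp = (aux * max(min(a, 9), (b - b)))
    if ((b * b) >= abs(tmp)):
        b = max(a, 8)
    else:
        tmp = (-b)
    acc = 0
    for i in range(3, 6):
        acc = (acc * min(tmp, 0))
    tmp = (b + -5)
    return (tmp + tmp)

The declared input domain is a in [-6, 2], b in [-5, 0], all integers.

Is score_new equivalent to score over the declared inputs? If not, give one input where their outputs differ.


Behavior is preserved: although local variable names differ, statement counts differ, the outputs never diverge.
As a probe, take a=-2, b=-5: score runs tmp = 0; ((b * b) >= abs(tmp)) -> true; b = 8; acc = 0; [i=3]; acc = 0; [i=4]; acc = 0; [i=5]; acc = 0; tmp = 3; return 6; score_new runs aux = 4; tmp = 0; ((b * b) >= abs(tmp)) -> true; b = 8; acc = 0; [i=3]; acc = 0; [i=4]; acc = 0; [i=5]; acc = 0; tmp = 3; return 6; both end at 6.
Checked all 54 inputs in the declared domain: the outputs agree on every one.
verdict: equivalent


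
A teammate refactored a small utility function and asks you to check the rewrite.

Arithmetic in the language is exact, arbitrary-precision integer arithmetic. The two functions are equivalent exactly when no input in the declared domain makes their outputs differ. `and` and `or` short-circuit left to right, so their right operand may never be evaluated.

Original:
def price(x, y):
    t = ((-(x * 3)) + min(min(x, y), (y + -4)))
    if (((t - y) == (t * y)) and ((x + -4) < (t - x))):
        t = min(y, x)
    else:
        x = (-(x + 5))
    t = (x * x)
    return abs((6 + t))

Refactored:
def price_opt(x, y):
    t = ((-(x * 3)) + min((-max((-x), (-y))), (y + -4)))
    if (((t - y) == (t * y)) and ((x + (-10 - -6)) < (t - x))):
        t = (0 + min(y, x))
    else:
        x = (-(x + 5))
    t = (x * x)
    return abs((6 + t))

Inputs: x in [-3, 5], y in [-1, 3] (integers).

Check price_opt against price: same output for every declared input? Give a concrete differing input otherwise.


The two versions differ — the changes include arithmetic usage differs; min/max/abs usage differs; constant usage differs.
As a probe, take x=4, y=3: price runs t=-13, then (((t - y) == (t * y)) and ((x + -4) < (t - x))) is false, then x=-9, then t=81, then returns 87; price_opt runs t=-13, then (((t - y) == (t * y)) and ((x + (-10 - -6)) < (t - x))) is false, then x=-9, then t=81, then returns 87; both end at 87.
Sweeping the whole domain (45 inputs) finds no disagreement.
verdict: equivalent


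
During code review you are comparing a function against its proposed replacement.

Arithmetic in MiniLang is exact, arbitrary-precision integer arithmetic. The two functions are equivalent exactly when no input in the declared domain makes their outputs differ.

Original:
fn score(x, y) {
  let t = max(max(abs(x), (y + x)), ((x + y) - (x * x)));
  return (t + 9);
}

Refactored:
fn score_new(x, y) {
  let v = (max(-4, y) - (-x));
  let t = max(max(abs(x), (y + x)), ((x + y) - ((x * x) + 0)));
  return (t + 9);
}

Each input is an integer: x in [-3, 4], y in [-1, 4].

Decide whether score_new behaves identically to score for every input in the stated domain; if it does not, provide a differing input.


Reading the diff, among the changes: local variable names differ, and min/max/abs usage differs, and statement counts differ, and arithmetic usage differs, and constant usage differs.
One worked example (x=1, y=2) — score: t=3, then returns 12; score_new: v=3, then t=3, then returns 12; agreement on 12.
An exhaustive pass over the 48 declared inputs shows identical outputs.
verdict: equivalent


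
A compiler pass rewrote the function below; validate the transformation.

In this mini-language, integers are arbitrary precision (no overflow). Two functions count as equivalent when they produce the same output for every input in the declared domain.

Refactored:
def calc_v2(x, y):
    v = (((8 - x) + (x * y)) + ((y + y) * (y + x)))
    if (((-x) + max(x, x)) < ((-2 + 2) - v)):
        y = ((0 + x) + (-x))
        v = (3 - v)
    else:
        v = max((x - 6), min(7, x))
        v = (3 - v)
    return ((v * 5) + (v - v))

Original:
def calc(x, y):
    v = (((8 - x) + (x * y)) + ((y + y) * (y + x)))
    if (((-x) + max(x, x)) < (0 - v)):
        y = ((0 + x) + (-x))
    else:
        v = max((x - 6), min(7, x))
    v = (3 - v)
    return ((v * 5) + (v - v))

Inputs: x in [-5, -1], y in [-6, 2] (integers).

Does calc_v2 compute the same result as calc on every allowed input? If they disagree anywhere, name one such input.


The two versions differ — the changes include arithmetic usage differs; also statement counts differ; also constant usage differs.
Spot check at x=-4, y=2 — calc: v = -4; (((-x) + max(x, x)) < (0 - v)) -> true; y = 0; v = 7; return 35. calc_v2: v = -4; (((-x) + max(x, x)) < ((-2 + 2) - v)) -> true; y = 0; v = 7; return 35. Both give 35.
Sweeping the whole domain (45 inputs) finds no disagreement.
verdict: equivalent


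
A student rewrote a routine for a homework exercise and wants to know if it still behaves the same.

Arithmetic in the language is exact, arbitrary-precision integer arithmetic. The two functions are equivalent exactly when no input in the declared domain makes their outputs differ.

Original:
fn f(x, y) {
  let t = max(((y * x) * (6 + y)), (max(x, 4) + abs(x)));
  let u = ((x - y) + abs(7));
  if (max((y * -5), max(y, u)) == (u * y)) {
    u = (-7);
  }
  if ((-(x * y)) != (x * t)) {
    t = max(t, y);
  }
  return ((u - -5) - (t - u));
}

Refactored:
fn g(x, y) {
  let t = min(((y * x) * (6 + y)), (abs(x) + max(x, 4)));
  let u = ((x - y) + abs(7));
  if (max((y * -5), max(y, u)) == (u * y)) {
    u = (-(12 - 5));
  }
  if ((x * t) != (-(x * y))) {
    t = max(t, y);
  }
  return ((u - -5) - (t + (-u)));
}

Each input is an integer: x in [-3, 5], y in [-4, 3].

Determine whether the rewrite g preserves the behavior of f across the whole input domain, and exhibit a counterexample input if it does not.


Take x=-3, y=-4.
f: t := 24 | u := 8 | (max((y * -5), max(y, u)) == (u * y)): false | ((-(x * y)) != (x * t)): true | t := 24 | result -3
g: t := 7 | u := 8 | (max((y * -5), max(y, u)) == (u * y)): false | ((x * t) != (-(x * y))): true | t := 7 | result 14
-3 and 14 differ, so these are not the same function on this domain.
verdict: not equivalent; witness: x=-3, y=-4


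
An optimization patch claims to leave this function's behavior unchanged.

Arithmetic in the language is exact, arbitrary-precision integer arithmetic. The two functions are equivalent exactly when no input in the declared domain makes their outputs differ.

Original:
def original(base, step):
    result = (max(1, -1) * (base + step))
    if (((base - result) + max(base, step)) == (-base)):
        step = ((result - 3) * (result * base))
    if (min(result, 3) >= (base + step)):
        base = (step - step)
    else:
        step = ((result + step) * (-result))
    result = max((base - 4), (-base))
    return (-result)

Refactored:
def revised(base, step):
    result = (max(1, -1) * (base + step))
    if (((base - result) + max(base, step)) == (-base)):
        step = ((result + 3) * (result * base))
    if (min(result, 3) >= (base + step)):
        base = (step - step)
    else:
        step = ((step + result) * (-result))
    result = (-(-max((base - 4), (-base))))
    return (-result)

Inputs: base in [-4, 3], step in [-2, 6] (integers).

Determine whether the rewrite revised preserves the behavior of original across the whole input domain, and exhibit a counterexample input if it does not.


Evaluate both at base=-1, step=-2.
original: result=-3, then (((base - result) + max(base, step)) == (-base)) is true, then step=-18, then (min(result, 3) >= (base + step)) is true, then base=0, then result=0, then returns 0
revised: result=-3, then (((base - result) + max(base, step)) == (-base)) is true, then step=0, then (min(result, 3) >= (base + step)) is false, then step=-9, then result=1, then returns -1
0 against -1: the behavior changed.
verdict: not equivalent; witness: base=-1, step=-2


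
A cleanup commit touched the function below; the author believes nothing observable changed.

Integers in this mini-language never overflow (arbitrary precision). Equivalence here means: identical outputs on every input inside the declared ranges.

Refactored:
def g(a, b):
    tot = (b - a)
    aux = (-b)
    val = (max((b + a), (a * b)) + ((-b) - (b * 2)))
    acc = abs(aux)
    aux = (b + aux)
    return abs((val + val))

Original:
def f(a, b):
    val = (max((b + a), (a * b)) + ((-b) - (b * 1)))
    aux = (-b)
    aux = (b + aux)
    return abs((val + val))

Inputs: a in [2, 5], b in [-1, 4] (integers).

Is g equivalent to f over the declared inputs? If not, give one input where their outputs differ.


Not equivalent: a=2, b=-1 separates them (6 vs 8).
f: val = 3; aux = 1; aux = 0; return 6
g: tot = -3; aux = 1; val = 4; acc = 1; aux = 0; return 8
verdict: not equivalent; witness: a=2, b=-1


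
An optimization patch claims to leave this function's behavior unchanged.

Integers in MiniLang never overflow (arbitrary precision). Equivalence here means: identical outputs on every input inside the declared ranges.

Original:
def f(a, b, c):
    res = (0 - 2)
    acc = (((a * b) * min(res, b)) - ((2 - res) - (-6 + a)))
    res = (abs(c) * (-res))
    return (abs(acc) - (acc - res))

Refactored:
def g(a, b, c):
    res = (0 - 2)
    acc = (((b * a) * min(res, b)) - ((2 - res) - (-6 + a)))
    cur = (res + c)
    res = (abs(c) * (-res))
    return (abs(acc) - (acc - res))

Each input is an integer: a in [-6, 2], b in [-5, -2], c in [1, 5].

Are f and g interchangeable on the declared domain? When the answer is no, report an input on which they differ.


Behavior is preserved: although local variable names differ, arithmetic usage differs, statement counts differ, the outputs never diverge.
Tracing a=-1, b=-4, c=5: f: res becomes -2; next acc becomes -27; next res becomes 10; next final value 64 | g: res becomes -2; next acc becomes -27; next cur becomes 3; next res becomes 10; next final value 64 — matching result 64.
Every one of the 180 inputs gives matching results.
verdict: equivalent


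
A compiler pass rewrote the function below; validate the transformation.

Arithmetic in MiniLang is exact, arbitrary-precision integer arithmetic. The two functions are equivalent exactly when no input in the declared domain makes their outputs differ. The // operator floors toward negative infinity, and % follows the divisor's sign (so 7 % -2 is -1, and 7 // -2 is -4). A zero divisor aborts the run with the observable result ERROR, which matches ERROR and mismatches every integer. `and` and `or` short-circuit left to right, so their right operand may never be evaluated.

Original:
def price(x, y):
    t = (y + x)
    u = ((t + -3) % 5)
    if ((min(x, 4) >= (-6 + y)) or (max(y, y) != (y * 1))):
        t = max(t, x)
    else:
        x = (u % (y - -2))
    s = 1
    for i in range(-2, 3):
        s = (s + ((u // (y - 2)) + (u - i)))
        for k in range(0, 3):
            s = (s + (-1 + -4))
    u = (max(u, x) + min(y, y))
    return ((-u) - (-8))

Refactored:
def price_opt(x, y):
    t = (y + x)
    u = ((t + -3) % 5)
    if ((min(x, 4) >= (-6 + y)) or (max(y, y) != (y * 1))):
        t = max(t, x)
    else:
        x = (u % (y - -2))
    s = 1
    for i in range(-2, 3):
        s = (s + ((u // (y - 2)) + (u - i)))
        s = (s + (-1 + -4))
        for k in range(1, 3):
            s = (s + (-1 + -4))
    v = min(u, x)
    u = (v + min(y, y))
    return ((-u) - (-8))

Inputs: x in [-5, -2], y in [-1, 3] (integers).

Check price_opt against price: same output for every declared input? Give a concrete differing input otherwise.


x=-5, y=-1 yields 8 from price but 14 from price_opt.
verdict: not equivalent; witness: x=-5, y=-1


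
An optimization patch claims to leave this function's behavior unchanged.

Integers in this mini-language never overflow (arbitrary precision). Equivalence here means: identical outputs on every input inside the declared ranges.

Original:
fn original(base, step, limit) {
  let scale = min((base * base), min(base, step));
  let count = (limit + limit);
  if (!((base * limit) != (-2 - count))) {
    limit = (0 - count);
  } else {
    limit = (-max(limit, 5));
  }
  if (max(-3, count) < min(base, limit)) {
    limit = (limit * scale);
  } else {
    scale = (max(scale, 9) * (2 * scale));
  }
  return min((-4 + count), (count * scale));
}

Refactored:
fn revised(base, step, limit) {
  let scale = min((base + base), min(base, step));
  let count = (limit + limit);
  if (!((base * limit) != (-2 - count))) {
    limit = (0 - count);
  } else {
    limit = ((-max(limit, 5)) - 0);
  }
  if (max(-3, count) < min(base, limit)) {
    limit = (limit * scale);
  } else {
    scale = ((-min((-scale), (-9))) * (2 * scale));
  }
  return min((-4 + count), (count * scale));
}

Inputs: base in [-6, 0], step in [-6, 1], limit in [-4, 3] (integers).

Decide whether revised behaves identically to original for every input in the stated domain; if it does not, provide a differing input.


On input base=-6, step=-6, limit=1, original returns -216 while revised returns -432.
verdict: not equivalent; witness: base=-6, step=-6, limit=1


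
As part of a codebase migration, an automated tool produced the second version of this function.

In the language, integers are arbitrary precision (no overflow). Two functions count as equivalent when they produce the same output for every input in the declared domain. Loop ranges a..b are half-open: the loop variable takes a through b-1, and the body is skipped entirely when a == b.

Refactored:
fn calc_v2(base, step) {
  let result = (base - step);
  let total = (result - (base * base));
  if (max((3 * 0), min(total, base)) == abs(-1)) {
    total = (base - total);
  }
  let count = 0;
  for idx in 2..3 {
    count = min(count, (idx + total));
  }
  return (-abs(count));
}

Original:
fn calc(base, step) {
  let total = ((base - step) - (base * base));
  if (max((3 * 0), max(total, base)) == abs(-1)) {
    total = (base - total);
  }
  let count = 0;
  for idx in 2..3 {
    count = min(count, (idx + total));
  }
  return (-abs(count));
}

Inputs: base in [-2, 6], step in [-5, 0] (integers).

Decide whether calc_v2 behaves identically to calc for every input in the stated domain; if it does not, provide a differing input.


At base=1, step=-5: calc gives 0, calc_v2 gives -2.
verdict: not equivalent; witness: base=1, step=-5


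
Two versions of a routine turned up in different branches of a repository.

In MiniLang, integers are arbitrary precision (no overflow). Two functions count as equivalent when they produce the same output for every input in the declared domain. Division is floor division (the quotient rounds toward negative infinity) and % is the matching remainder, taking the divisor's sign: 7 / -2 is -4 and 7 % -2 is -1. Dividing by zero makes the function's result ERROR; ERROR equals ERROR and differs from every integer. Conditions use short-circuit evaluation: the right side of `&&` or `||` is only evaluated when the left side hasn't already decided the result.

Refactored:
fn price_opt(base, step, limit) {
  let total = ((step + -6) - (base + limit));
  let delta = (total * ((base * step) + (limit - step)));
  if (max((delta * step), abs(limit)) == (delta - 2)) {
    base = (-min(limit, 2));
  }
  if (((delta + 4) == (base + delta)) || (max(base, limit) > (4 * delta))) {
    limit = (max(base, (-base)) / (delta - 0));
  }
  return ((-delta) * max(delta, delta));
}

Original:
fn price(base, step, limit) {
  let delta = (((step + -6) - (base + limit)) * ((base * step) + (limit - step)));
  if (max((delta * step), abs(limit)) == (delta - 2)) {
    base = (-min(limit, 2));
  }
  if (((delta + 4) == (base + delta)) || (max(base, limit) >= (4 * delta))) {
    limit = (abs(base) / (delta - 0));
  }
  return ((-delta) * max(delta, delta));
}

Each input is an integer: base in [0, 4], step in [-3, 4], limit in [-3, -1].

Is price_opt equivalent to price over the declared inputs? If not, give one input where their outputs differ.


On input base=0, step=-3, limit=-3, price returns ERROR while price_opt returns 0.
verdict: not equivalent; witness: base=0, step=-3, limit=-3


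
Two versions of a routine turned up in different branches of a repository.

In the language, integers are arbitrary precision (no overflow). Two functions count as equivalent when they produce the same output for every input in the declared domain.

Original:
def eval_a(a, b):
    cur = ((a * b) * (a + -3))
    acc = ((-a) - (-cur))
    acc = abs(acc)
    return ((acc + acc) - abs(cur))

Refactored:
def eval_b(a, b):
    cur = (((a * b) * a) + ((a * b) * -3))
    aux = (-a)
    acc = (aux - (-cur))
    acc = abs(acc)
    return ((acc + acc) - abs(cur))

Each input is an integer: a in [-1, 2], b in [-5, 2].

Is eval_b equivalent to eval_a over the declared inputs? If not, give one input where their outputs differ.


The two versions differ — the changes include statement counts differ; arithmetic usage differs; local variable names differ.
As a probe, take a=2, b=-5: eval_a runs cur = 10; acc = 8; acc = 8; return 6; eval_b runs cur = 10; aux = -2; acc = 8; acc = 8; return 6; both end at 6.
An exhaustive pass over the 32 declared inputs shows identical outputs.
verdict: equivalent


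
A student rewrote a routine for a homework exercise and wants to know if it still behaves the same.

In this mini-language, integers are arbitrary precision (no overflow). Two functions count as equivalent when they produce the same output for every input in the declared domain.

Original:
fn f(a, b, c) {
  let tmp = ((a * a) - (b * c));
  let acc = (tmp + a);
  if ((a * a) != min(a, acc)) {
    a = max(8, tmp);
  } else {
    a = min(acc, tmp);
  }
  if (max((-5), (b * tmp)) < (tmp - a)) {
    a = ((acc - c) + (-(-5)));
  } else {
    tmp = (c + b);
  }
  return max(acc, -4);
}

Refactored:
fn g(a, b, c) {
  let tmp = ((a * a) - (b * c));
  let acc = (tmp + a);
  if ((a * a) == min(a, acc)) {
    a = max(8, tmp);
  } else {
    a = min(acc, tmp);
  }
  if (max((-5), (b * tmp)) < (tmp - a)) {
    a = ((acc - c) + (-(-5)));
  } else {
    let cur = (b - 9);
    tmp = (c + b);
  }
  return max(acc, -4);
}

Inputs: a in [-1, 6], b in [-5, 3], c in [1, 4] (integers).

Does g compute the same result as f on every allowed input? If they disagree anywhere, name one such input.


Equivalent. Although `((a * a) != min(a, acc))` became `((a * a) == min(a, acc))`, no input in the stated domain can expose it.
Checked all 288 inputs in the declared domain: the outputs agree on every one.
Tracing a=0, b=1, c=1: f: tmp := -1 | acc := -1 | ((a * a) != min(a, acc)): true | a := 8 | (max((-5), (b * tmp)) < (tmp - a)): false | tmp := 2 | result -1 | g: tmp := -1 | acc := -1 | ((a * a) == min(a, acc)): false | a := -1 | (max((-5), (b * tmp)) < (tmp - a)): true | a := 3 | result -1 — matching result -1.
verdict: equivalent


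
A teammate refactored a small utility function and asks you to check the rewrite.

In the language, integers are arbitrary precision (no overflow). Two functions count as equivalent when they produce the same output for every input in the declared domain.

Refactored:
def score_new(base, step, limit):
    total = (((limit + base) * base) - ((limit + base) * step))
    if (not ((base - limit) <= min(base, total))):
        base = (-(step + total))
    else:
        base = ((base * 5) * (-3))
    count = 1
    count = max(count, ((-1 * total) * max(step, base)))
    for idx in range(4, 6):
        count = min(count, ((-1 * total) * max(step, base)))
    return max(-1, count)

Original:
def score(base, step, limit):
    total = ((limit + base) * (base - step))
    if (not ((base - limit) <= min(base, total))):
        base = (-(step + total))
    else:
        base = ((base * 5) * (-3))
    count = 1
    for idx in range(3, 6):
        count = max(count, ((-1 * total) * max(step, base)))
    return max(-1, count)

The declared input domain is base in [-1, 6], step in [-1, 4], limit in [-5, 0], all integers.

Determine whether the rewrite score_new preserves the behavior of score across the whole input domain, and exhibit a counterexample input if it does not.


Take base=-1, step=-1, limit=-5.
score: total := 0 | (not ((base - limit) <= min(base, total))): true | base := 1 | count := 1 | iter idx=3: | count := 1 | iter idx=4: | count := 1 | iter idx=5: | count := 1 | result 1
score_new: total := 0 | (not ((base - limit) <= min(base, total))): true | base := 1 | count := 1 | count := 1 | iter idx=4: | count := 0 | iter idx=5: | count := 0 | result 0
1 against 0: the behavior changed.
verdict: not equivalent; witness: base=-1, step=-1, limit=-5


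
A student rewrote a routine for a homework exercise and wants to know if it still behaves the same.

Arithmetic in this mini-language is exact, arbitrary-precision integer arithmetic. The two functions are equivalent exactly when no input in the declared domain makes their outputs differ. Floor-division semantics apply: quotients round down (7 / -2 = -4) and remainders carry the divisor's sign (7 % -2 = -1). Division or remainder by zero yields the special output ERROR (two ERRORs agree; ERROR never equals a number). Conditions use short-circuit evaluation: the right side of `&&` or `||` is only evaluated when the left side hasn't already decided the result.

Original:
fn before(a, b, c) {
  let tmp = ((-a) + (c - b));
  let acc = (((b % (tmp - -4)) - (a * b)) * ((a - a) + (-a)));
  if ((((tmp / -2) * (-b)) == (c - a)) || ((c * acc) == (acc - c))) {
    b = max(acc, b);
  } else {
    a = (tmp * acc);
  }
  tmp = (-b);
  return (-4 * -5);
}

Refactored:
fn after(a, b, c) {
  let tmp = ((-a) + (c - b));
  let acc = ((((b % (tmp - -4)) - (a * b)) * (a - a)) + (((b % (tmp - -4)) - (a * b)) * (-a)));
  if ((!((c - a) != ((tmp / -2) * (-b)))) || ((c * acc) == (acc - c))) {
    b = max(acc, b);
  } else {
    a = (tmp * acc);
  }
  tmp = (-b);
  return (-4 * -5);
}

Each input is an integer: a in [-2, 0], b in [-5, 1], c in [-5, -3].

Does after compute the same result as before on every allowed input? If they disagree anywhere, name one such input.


Changes here: constant usage differs; and comparison usage differs; and boolean connective usage differs; and arithmetic usage differs; the full 63-point sweep finds no disagreement.
verdict: equivalent


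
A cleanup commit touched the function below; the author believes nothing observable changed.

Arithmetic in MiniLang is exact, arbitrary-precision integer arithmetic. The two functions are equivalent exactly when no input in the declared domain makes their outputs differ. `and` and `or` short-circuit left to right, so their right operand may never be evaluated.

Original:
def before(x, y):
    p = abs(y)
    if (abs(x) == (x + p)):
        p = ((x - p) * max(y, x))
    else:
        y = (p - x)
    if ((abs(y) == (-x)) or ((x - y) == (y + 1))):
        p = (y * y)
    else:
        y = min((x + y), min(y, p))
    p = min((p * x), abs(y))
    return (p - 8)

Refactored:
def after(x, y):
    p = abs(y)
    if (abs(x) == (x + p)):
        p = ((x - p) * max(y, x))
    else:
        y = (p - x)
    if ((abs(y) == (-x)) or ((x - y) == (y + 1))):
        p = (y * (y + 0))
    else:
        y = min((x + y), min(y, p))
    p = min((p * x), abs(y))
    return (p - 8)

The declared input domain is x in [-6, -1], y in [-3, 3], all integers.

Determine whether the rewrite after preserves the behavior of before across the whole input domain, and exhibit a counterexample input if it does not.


Comparing the listings, the differences include: constant usage differs, and arithmetic usage differs.
Spot check at x=-4, y=-2 — before: p = 2; (abs(x) == (x + p)) -> false; y = 6; ((abs(y) == (-x)) or ((x - y) == (y + 1))) -> false; y = 2; p = -8; return -16. after: p = 2; (abs(x) == (x + p)) -> false; y = 6; ((abs(y) == (-x)) or ((x - y) == (y + 1))) -> false; y = 2; p = -8; return -16. Both give -16.
Checked all 42 inputs in the declared domain: the outputs agree on every one.
verdict: equivalent
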